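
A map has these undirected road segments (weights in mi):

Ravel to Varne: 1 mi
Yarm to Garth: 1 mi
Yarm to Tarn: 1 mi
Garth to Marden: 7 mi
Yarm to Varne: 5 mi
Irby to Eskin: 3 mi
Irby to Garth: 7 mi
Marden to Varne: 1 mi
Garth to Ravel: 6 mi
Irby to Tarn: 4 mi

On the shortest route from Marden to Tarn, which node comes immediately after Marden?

Compare a few routes:
Marden - Varne - Yarm - Tarn: 1+5+1 = 7
Marden - Garth - Yarm - Tarn: 7+1+1 = 9
Cheapest is Marden - Varne - Yarm - Tarn at 7 mi.
So from Marden the first move is to Varne.

Varne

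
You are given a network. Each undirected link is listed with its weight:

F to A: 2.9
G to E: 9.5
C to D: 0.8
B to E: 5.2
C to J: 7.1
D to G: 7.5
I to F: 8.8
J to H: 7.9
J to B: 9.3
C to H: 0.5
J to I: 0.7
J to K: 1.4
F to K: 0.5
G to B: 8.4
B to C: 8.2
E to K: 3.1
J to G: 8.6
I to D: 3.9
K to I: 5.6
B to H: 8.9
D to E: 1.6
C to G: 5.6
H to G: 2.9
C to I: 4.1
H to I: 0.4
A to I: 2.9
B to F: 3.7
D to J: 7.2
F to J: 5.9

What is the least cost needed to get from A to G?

Enumerating some paths:
A - F - K - J - I - H - G: 2.9+0.5+1.4+0.7+0.4+2.9 = 8.8
A - I - H - G: 2.9+0.4+2.9 = 6.2
A - I - H - C - G: 2.9+0.4+0.5+5.6 = 9.4
Cheapest is A - I - H - G at 6.2.

6.2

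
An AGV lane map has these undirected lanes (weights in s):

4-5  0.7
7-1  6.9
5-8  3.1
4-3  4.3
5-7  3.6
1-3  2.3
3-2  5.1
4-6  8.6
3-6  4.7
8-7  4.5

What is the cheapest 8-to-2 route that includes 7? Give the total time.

Best 8 to 7: 8–7 costing 4.5
Best 7 to 2: 7–5–4–3–2 costing 13.7
Total via 7: 4.5 + 13.7 = 18.2 s.

18.2 s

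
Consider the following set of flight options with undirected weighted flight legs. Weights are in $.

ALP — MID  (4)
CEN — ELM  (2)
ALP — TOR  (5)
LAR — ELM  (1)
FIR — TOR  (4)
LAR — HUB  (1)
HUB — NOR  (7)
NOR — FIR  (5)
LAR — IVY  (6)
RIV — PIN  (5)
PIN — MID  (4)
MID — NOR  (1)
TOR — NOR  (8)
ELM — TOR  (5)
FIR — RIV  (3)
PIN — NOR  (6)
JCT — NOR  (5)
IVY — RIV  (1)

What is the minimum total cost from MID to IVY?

$10

Enumerating some paths:
MID - NOR - PIN - RIV - IVY: 1+6+5+1 = 13
MID - PIN - RIV - IVY: 4+5+1 = 10
Cheapest is MID - PIN - RIV - IVY at $10.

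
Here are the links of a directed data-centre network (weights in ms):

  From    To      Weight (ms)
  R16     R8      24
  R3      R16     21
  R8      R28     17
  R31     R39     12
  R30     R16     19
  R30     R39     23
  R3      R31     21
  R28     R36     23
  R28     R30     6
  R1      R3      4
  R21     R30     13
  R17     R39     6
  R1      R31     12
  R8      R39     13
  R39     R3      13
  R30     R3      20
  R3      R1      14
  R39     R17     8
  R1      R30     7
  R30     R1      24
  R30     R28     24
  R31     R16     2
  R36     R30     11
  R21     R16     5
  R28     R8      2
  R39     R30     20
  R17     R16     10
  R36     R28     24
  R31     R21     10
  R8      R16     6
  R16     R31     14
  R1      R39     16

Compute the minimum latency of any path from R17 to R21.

34 ms

Candidate routes:
R17 → R16 → R31 → R21: 10+14+10 = 34
R17 → R39 → R3 → R31 → R21: 6+13+21+10 = 50
The minimum is 34 ms via R17 → R16 → R31 → R21.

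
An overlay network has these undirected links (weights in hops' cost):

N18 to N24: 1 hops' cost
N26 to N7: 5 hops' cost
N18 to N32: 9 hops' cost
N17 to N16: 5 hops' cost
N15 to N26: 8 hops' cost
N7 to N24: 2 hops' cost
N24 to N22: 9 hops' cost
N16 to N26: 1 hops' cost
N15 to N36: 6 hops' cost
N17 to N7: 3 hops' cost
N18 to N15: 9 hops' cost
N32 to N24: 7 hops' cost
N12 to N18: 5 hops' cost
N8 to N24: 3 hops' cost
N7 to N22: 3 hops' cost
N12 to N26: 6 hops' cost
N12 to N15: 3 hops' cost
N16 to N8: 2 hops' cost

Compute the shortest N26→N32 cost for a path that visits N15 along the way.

24 hops' cost

Best N26 to N15: N26 → N15 costing 8
Best N15 to N32: N15 → N12 → N18 → N24 → N32 costing 16
Total via N15: 8 + 16 = 24 hops' cost.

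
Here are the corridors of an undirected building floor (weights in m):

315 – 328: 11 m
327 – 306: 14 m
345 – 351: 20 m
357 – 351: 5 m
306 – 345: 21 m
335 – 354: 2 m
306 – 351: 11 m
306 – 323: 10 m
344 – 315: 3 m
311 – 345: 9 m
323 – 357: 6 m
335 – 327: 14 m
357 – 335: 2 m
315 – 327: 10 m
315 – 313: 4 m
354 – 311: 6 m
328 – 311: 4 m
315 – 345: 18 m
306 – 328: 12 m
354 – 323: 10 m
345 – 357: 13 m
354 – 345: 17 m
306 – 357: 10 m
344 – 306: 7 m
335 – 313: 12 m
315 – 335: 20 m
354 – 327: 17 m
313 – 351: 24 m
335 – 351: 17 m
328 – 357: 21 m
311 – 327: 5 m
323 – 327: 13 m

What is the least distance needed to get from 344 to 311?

Enumerating some paths:
344–306–327–311: 7+14+5 = 26
344–306–328–311: 7+12+4 = 23
344–315–327–311: 3+10+5 = 18
The minimum is 18 m via 344–315–327–311.

18 m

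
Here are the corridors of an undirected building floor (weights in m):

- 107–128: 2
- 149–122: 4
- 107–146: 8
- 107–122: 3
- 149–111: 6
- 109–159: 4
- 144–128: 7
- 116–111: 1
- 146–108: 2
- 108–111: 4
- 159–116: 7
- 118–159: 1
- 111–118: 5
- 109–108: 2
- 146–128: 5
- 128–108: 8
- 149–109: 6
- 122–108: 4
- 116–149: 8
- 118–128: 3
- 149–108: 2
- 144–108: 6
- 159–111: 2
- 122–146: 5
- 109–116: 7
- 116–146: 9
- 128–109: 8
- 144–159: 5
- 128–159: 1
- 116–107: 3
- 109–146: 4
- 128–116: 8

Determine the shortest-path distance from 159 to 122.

Shortest distances from 159:
159: 0
128: 1  (via 159)
118: 1  (via 159)
111: 2  (via 159)
116: 3  (via 111)
107: 3  (via 128)
109: 4  (via 159)
144: 5  (via 159)
146: 6  (via 128)
108: 6  (via 111)
122: 6  (via 107)
Shortest route: 159 → 128 → 107 → 122 = 6 m.

6 m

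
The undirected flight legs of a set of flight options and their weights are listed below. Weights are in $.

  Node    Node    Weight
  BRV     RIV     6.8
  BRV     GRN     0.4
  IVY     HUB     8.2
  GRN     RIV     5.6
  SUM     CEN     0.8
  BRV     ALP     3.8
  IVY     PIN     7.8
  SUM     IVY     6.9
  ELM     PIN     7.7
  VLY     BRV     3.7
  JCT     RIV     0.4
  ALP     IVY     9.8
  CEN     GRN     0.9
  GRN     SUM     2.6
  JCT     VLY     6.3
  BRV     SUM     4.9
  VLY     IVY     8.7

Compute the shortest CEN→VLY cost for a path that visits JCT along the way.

Shortest CEN→JCT: CEN–GRN–RIV–JCT = 6.9
Shortest JCT→VLY: JCT–VLY = 6.3
Total via JCT: 6.9 + 6.3 = $13.2.

$13.2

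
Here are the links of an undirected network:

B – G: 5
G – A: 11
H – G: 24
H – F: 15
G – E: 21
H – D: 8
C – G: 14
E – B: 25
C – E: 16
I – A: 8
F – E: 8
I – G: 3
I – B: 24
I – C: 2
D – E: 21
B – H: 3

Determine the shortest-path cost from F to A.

Shortest distances from F:
F: 0
E: 8  (via F)
H: 15  (via F)
B: 18  (via H)
D: 23  (via H)
G: 23  (via B)
C: 24  (via E)
I: 26  (via G)
A: 34  (via G)
Shortest route: F → H → B → G → A = 34.

34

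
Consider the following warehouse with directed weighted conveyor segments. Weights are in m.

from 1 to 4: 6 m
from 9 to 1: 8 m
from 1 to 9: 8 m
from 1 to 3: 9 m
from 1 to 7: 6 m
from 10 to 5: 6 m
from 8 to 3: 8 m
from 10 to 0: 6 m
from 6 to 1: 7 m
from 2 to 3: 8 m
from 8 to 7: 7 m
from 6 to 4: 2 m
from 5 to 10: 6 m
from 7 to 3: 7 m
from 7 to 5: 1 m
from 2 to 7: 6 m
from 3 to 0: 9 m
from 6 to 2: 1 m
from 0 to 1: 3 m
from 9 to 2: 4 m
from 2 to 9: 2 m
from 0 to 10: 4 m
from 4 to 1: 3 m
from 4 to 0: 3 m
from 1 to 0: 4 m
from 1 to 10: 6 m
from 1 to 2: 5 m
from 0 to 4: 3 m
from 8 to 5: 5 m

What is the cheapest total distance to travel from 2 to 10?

13 m

Compare a few routes:
2 - 9 - 1 - 10: 2+8+6 = 16
2 - 7 - 5 - 10: 6+1+6 = 13
Cheapest is 2 - 7 - 5 - 10 at 13 m.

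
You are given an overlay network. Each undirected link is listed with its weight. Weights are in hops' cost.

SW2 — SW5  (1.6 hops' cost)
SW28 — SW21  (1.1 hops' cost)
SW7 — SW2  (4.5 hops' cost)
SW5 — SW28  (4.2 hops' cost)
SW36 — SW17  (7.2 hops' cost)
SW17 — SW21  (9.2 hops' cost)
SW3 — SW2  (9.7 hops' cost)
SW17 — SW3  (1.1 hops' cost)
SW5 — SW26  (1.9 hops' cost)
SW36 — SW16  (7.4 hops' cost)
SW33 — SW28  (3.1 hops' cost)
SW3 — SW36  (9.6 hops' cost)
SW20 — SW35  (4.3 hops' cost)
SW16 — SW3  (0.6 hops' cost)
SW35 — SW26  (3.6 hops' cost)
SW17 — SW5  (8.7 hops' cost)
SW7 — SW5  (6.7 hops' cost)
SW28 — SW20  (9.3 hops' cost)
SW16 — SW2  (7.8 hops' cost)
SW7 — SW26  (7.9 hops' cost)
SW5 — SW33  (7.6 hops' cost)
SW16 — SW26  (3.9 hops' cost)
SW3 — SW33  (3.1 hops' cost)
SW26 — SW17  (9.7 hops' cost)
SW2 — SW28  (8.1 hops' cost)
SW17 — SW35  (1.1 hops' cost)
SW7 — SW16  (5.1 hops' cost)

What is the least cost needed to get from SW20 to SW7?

12.2 hops' cost

Candidate routes:
SW20 → SW35 → SW26 → SW7: 4.3+3.6+7.9 = 15.8
SW20 → SW35 → SW17 → SW3 → SW16 → SW7: 4.3+1.1+1.1+0.6+5.1 = 12.2
SW20 → SW35 → SW26 → SW5 → SW7: 4.3+3.6+1.9+6.7 = 16.5
SW20 → SW35 → SW26 → SW5 → SW2 → SW7: 4.3+3.6+1.9+1.6+4.5 = 15.9
The minimum is 12.2 hops' cost via SW20 → SW35 → SW17 → SW3 → SW16 → SW7.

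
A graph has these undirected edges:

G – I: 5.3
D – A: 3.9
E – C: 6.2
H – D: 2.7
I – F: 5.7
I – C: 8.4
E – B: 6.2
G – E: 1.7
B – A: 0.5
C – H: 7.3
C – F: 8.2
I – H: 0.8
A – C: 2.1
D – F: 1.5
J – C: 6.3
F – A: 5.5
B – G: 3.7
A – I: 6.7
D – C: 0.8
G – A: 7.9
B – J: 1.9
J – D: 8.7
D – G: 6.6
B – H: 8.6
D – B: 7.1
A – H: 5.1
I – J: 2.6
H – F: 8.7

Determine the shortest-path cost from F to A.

Shortest distances from F:
F: 0
D: 1.5  (via F)
C: 2.3  (via D)
H: 4.2  (via D)
A: 4.4  (via C)
Shortest route: F → D → C → A = 4.4.

4.4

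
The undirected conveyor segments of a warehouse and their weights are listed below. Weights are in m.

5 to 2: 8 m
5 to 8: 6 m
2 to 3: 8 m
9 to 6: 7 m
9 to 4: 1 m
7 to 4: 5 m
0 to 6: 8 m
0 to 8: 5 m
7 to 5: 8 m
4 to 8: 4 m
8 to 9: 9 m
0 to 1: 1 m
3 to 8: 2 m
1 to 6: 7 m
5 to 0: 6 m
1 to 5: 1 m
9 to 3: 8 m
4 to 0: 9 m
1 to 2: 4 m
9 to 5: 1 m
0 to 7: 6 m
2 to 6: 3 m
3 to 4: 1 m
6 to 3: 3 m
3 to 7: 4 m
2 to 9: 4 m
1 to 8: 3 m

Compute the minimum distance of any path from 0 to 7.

Running Dijkstra from 0:
0: 0
1: 1  (via 0)
5: 2  (via 1)
9: 3  (via 5)
4: 4  (via 9)
8: 4  (via 1)
2: 5  (via 1)
3: 5  (via 4)
7: 6  (via 0)
Shortest route: 0–7 = 6 m.

6 m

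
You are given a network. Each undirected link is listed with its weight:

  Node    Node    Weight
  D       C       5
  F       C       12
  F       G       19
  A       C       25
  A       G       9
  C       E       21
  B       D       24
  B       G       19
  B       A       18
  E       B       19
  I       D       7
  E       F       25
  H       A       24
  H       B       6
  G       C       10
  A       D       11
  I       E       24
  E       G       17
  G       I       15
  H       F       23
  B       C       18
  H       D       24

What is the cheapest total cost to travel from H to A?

24

Running Dijkstra from H:
H: 0
B: 6  (via H)
F: 23  (via H)
A: 24  (via H)
Shortest route: H–A = 24.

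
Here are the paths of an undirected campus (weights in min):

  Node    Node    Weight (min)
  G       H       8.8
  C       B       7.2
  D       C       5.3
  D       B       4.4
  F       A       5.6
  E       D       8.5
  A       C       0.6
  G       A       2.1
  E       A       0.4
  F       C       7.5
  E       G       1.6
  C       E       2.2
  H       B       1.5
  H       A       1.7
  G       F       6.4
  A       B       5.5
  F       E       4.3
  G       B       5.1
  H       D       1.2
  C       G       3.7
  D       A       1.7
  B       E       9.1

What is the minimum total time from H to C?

2.3 min

Compare a few routes:
H–D–A–C: 1.2+1.7+0.6 = 3.5
H–A–E–C: 1.7+0.4+2.2 = 4.3
H–A–C: 1.7+0.6 = 2.3
Cheapest is H–A–C at 2.3 min.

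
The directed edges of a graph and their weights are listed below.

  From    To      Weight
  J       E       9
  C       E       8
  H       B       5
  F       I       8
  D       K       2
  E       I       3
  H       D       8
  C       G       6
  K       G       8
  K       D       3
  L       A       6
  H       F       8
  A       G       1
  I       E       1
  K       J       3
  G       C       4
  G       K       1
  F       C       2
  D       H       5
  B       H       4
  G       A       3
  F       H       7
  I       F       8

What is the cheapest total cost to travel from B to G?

20

Shortest distances from B:
B: 0
H: 4  (via B)
D: 12  (via H)
F: 12  (via H)
C: 14  (via F)
K: 14  (via D)
J: 17  (via K)
G: 20  (via C)
Shortest route: B–H–F–C–G = 20.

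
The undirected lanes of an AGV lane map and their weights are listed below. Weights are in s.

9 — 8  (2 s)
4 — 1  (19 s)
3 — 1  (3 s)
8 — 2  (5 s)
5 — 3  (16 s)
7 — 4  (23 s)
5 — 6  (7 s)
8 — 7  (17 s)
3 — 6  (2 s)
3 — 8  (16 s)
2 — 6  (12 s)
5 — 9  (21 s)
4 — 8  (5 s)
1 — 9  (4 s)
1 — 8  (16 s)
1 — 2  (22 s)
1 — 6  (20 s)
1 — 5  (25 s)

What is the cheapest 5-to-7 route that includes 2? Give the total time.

41 s

Best 5 to 2: 5–6–2 costing 19
Shortest 2→7: 2–8–7 = 22
Total via 2: 19 + 22 = 41 s.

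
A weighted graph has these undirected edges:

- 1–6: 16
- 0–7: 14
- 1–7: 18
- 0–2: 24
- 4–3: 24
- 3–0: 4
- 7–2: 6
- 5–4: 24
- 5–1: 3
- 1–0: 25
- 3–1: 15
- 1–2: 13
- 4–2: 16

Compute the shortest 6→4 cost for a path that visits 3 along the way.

Best 6 to 3: 6–1–3 costing 31
Shortest 3→4: 3–4 = 24
Total via 3: 31 + 24 = 55.

55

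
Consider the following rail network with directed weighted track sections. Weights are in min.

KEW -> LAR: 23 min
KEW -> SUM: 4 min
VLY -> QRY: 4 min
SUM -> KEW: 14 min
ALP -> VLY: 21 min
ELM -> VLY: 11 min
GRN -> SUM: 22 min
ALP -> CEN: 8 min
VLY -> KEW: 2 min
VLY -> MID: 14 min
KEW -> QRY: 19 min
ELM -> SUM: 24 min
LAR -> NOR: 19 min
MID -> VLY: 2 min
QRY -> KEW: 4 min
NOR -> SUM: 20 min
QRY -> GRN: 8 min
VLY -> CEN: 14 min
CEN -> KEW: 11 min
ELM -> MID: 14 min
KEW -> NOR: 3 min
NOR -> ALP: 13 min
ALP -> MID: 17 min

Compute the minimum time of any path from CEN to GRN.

38 min

Candidate routes:
CEN → KEW → QRY → GRN: 11+19+8 = 38
CEN → KEW → NOR → ALP → MID → VLY → QRY → GRN: 11+3+13+17+2+4+8 = 58
Cheapest is CEN → KEW → QRY → GRN at 38 min.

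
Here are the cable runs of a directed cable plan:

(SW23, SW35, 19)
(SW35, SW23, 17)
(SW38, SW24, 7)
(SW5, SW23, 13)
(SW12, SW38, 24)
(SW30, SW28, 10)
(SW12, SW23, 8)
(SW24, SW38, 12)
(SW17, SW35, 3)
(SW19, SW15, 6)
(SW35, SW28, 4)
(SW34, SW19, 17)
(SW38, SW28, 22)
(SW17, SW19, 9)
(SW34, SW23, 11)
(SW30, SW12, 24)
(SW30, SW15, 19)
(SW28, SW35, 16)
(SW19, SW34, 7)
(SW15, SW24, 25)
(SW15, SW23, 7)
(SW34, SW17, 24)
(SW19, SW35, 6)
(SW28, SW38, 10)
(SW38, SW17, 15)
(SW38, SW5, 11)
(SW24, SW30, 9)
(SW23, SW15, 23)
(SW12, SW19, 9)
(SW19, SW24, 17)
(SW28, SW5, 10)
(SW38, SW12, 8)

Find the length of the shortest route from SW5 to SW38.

Compare a few routes:
SW5 - SW23 - SW35 - SW28 - SW38: 13+19+4+10 = 46
SW5 - SW23 - SW15 - SW24 - SW38: 13+23+25+12 = 73
Cheapest is SW5 - SW23 - SW35 - SW28 - SW38 at 46.

46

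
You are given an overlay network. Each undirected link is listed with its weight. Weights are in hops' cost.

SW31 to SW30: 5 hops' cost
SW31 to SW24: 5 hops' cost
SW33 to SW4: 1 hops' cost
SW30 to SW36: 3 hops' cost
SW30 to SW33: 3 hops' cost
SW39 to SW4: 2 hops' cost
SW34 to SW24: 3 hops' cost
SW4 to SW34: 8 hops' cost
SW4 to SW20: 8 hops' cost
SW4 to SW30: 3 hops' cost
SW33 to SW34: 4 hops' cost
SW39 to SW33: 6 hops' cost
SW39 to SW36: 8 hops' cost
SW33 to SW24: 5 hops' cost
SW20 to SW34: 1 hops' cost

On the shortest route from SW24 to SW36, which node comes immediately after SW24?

Compare a few routes:
SW24 → SW33 → SW4 → SW30 → SW36: 5+1+3+3 = 12
SW24 → SW34 → SW33 → SW30 → SW36: 3+4+3+3 = 13
SW24 → SW31 → SW30 → SW36: 5+5+3 = 13
SW24 → SW33 → SW30 → SW36: 5+3+3 = 11
The minimum is 11 hops' cost via SW24 → SW33 → SW30 → SW36.
So from SW24 the first move is to SW33.

SW33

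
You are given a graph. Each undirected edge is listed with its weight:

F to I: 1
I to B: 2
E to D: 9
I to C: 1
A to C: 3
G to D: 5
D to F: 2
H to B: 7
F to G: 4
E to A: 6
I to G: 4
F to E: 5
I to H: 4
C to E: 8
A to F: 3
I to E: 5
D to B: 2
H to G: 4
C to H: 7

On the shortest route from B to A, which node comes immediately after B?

I

Candidate routes:
B–I–C–A: 2+1+3 = 6
B–D–F–I–C–A: 2+2+1+1+3 = 9
B–D–F–A: 2+2+3 = 7
B–I–G–F–A: 2+4+4+3 = 13
The minimum is 6 via B–I–C–A.
So from B the first move is to I.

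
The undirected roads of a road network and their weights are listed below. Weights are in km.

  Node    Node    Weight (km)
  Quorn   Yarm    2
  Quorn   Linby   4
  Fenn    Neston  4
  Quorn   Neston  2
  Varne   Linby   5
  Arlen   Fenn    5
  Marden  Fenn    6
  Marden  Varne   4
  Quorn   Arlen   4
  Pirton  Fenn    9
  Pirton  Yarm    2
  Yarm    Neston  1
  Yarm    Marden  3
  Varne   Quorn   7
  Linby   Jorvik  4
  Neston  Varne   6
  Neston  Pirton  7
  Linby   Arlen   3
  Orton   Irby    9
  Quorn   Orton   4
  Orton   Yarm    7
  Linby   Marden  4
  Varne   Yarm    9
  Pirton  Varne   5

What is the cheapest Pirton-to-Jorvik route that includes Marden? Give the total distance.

13 km

Shortest Pirton→Marden: Pirton → Yarm → Marden = 5
Shortest Marden→Jorvik: Marden → Linby → Jorvik = 8
Total via Marden: 5 + 8 = 13 km.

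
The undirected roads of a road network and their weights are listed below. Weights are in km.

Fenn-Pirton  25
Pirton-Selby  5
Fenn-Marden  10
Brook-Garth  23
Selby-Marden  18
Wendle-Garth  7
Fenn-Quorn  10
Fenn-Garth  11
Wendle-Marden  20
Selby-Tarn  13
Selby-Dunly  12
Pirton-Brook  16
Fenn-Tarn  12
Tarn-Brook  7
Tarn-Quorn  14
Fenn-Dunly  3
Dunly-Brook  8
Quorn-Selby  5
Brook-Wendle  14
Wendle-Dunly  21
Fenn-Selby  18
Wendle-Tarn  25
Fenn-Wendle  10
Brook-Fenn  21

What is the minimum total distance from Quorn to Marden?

20 km

Shortest distances from Quorn:
Quorn: 0
Selby: 5  (via Quorn)
Fenn: 10  (via Quorn)
Pirton: 10  (via Selby)
Dunly: 13  (via Fenn)
Tarn: 14  (via Quorn)
Marden: 20  (via Fenn)
Shortest route: Quorn → Fenn → Marden = 20 km.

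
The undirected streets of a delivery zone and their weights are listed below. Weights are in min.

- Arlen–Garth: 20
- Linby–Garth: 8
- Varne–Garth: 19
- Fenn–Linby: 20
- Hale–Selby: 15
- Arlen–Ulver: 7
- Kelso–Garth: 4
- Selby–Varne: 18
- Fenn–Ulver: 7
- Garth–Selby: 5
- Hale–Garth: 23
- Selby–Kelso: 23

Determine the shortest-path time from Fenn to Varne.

47 min

Candidate routes:
Fenn → Ulver → Arlen → Garth → Varne: 7+7+20+19 = 53
Fenn → Linby → Garth → Selby → Varne: 20+8+5+18 = 51
Fenn → Linby → Garth → Varne: 20+8+19 = 47
Cheapest is Fenn → Linby → Garth → Varne at 47 min.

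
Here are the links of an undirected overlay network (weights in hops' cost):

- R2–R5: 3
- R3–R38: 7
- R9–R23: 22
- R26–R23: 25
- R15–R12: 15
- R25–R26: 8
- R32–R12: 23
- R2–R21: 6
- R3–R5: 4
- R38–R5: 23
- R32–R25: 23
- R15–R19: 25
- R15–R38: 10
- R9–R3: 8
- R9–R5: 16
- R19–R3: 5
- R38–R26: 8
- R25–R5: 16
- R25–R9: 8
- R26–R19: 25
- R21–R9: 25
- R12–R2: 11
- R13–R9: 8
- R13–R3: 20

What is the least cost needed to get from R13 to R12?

34 hops' cost

Shortest distances from R13:
R13: 0
R9: 8  (via R13)
R3: 16  (via R9)
R25: 16  (via R9)
R5: 20  (via R3)
R19: 21  (via R3)
R2: 23  (via R5)
R38: 23  (via R3)
R26: 24  (via R25)
R21: 29  (via R2)
R23: 30  (via R9)
R15: 33  (via R38)
R12: 34  (via R2)
Shortest route: R13–R9–R3–R5–R2–R12 = 34 hops' cost.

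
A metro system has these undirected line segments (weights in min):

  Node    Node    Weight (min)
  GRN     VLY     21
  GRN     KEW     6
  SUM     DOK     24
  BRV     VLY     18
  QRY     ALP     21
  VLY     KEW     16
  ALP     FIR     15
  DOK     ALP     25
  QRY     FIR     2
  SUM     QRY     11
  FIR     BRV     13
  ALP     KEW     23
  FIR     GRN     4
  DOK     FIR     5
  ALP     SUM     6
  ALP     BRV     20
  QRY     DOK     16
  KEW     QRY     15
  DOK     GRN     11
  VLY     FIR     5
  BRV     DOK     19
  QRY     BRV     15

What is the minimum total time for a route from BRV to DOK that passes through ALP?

Best BRV to ALP: BRV–ALP costing 20
Shortest ALP→DOK: ALP–FIR–DOK = 20
Total via ALP: 20 + 20 = 40 min.

40 min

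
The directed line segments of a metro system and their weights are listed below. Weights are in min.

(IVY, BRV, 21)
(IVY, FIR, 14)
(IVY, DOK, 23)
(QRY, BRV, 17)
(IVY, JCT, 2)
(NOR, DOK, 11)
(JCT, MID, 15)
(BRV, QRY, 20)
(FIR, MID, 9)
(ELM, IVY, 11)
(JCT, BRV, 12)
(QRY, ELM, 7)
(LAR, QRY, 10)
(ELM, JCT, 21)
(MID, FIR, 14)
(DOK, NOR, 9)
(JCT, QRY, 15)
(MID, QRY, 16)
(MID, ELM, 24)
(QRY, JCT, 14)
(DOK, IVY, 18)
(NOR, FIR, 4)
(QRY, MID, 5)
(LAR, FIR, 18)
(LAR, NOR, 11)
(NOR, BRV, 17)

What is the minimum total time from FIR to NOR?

75 min

Enumerating some paths:
FIR → MID → ELM → IVY → DOK → NOR: 9+24+11+23+9 = 76
FIR → MID → QRY → ELM → IVY → DOK → NOR: 9+16+7+11+23+9 = 75
Cheapest is FIR → MID → QRY → ELM → IVY → DOK → NOR at 75 min.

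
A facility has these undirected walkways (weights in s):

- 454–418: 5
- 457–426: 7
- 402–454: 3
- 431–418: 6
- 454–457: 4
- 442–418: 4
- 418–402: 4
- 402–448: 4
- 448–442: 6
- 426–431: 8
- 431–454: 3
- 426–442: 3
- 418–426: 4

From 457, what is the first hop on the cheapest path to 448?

Candidate routes:
457 → 454 → 402 → 448: 4+3+4 = 11
457 → 426 → 442 → 448: 7+3+6 = 16
Cheapest is 457 → 454 → 402 → 448 at 11 s.
So from 457 the first move is to 454.

454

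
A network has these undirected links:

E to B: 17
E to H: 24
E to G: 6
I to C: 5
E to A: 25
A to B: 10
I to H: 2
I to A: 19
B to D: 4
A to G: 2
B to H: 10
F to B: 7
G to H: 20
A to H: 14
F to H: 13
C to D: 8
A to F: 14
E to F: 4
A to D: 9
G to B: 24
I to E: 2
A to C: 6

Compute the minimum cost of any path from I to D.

13

Settle nodes by increasing distance from I:
I: 0
E: 2  (via I)
H: 2  (via I)
C: 5  (via I)
F: 6  (via E)
G: 8  (via E)
A: 10  (via G)
B: 12  (via H)
D: 13  (via C)
Shortest route: I–C–D = 13.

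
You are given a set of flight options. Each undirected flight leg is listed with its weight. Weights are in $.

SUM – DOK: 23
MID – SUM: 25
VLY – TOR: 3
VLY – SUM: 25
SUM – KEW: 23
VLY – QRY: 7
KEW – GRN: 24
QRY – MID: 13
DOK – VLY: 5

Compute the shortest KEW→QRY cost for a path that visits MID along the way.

$61

Best KEW to MID: KEW → SUM → MID costing 48
Shortest MID→QRY: MID → QRY = 13
Total via MID: 48 + 13 = $61.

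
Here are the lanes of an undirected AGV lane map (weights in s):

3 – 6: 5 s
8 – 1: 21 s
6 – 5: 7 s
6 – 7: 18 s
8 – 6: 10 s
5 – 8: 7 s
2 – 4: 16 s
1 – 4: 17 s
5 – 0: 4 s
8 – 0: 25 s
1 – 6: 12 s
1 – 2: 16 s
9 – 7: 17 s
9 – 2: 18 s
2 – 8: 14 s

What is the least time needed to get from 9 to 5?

39 s

Running Dijkstra from 9:
9: 0
7: 17  (via 9)
2: 18  (via 9)
8: 32  (via 2)
1: 34  (via 2)
4: 34  (via 2)
6: 35  (via 7)
5: 39  (via 8)
Shortest route: 9 → 2 → 8 → 5 = 39 s.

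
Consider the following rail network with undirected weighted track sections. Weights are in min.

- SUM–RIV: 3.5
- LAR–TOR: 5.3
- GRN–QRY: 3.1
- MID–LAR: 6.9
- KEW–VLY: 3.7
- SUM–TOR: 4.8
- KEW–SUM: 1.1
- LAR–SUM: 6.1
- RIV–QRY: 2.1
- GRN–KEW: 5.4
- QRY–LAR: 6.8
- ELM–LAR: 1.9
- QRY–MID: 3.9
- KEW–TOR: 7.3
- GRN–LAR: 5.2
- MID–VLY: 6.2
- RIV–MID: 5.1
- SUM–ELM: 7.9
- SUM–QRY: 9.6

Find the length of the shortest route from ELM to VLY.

Candidate routes:
ELM–LAR–MID–VLY: 1.9+6.9+6.2 = 15
ELM–LAR–GRN–KEW–VLY: 1.9+5.2+5.4+3.7 = 16.2
ELM–LAR–SUM–KEW–VLY: 1.9+6.1+1.1+3.7 = 12.8
ELM–SUM–KEW–VLY: 7.9+1.1+3.7 = 12.7
Cheapest is ELM–SUM–KEW–VLY at 12.7 min.

12.7 min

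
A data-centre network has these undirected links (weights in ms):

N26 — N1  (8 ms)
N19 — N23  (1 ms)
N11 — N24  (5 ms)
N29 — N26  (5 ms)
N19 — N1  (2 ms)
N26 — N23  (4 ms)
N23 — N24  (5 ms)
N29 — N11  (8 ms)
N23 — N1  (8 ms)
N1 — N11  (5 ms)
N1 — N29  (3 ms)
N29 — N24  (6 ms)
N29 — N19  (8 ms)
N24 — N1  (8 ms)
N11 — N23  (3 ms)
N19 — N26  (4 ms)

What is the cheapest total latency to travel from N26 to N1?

Candidate routes:
N26 - N29 - N1: 5+3 = 8
N26 - N19 - N1: 4+2 = 6
N26 - N1: 8 = 8
N26 - N23 - N19 - N1: 4+1+2 = 7
Cheapest is N26 - N19 - N1 at 6 ms.

6 ms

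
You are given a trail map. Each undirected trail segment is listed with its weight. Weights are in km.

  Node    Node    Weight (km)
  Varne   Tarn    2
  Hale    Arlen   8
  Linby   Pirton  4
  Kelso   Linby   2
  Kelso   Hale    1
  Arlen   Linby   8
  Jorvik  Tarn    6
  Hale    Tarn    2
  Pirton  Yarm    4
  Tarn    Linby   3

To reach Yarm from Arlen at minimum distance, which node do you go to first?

Compare a few routes:
Arlen → Linby → Pirton → Yarm: 8+4+4 = 16
Arlen → Hale → Kelso → Linby → Pirton → Yarm: 8+1+2+4+4 = 19
Arlen → Hale → Tarn → Linby → Pirton → Yarm: 8+2+3+4+4 = 21
Cheapest is Arlen → Linby → Pirton → Yarm at 16 km.
So from Arlen the first move is to Linby.

Linby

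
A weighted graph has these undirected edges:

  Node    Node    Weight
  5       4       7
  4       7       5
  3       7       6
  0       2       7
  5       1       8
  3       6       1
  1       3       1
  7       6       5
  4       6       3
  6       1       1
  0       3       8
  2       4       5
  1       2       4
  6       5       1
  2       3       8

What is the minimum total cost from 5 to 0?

Running Dijkstra from 5:
5: 0
6: 1  (via 5)
1: 2  (via 6)
3: 2  (via 6)
4: 4  (via 6)
2: 6  (via 1)
7: 6  (via 6)
0: 10  (via 3)
Shortest route: 5–6–3–0 = 10.

10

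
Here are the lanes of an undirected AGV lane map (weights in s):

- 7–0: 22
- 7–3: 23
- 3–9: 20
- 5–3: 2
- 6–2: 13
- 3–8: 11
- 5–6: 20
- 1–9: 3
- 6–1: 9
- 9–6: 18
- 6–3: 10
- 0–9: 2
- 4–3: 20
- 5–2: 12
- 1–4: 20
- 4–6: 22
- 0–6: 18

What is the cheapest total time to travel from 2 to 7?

37 s

Candidate routes:
2 - 6 - 1 - 9 - 0 - 7: 13+9+3+2+22 = 49
2 - 6 - 0 - 7: 13+18+22 = 53
2 - 5 - 3 - 7: 12+2+23 = 37
2 - 6 - 3 - 7: 13+10+23 = 46
Cheapest is 2 - 5 - 3 - 7 at 37 s.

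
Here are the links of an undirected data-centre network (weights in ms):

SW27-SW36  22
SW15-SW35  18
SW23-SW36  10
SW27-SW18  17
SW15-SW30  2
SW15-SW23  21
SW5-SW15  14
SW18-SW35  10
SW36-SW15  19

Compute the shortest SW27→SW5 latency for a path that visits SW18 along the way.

59 ms

Best SW27 to SW18: SW27–SW18 costing 17
Shortest SW18→SW5: SW18–SW35–SW15–SW5 = 42
Total via SW18: 17 + 42 = 59 ms.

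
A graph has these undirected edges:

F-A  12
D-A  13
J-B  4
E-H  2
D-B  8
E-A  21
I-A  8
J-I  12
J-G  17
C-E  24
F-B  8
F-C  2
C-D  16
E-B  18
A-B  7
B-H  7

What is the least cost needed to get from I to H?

22

Candidate routes:
I–J–B–H: 12+4+7 = 23
I–A–B–H: 8+7+7 = 22
Cheapest is I–A–B–H at 22.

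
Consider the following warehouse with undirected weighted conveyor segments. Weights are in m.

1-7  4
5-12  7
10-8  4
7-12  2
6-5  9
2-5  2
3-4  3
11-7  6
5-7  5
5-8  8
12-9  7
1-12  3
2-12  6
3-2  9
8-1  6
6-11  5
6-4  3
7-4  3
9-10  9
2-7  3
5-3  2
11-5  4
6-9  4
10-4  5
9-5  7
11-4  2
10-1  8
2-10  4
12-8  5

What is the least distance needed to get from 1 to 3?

Running Dijkstra from 1:
1: 0
12: 3  (via 1)
7: 4  (via 1)
8: 6  (via 1)
2: 7  (via 7)
4: 7  (via 7)
10: 8  (via 1)
5: 9  (via 7)
11: 9  (via 4)
3: 10  (via 4)
Shortest route: 1–7–4–3 = 10 m.

10 m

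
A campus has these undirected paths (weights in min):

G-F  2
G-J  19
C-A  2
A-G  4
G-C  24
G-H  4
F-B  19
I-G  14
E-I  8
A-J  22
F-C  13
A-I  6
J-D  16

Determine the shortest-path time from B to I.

31 min

Compare a few routes:
B - F - G - I: 19+2+14 = 35
B - F - G - A - I: 19+2+4+6 = 31
The minimum is 31 min via B - F - G - A - I.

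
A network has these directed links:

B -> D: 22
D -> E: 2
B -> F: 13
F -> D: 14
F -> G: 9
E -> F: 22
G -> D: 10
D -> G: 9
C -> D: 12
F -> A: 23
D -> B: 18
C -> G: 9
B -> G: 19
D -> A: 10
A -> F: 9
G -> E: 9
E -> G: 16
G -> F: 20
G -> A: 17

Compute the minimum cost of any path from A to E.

Candidate routes:
A - F - D - G - E: 9+14+9+9 = 41
A - F - G - E: 9+9+9 = 27
A - F - G - D - E: 9+9+10+2 = 30
A - F - D - E: 9+14+2 = 25
The minimum is 25 via A - F - D - E.

25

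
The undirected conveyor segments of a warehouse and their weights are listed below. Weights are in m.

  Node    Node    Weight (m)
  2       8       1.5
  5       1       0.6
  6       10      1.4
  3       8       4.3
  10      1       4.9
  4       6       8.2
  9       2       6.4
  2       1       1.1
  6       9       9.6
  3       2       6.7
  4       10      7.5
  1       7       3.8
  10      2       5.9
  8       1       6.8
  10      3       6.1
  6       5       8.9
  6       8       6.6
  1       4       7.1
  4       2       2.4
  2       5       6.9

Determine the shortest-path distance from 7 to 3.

Compare a few routes:
7 - 1 - 10 - 3: 3.8+4.9+6.1 = 14.8
7 - 1 - 2 - 3: 3.8+1.1+6.7 = 11.6
7 - 1 - 2 - 8 - 3: 3.8+1.1+1.5+4.3 = 10.7
Cheapest is 7 - 1 - 2 - 8 - 3 at 10.7 m.

10.7 m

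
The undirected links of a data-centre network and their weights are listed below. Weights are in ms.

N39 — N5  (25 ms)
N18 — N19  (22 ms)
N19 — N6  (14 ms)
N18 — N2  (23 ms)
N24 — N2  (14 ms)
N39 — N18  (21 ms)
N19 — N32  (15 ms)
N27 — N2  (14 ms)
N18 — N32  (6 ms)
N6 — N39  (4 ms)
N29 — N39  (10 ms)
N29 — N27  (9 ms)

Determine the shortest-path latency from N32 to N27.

Candidate routes:
N32–N18–N2–N27: 6+23+14 = 43
N32–N19–N6–N39–N29–N27: 15+14+4+10+9 = 52
N32–N18–N39–N29–N27: 6+21+10+9 = 46
Cheapest is N32–N18–N2–N27 at 43 ms.

43 ms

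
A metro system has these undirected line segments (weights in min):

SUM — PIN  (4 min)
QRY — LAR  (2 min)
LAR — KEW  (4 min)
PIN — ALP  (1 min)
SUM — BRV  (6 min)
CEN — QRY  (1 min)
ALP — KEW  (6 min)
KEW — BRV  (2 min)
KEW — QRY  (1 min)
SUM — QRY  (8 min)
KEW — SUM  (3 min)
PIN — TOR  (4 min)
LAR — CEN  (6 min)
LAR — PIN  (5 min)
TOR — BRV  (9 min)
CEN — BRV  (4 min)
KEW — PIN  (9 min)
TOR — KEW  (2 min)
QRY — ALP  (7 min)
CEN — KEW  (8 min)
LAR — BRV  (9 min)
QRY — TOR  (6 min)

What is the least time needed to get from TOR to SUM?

Shortest distances from TOR:
TOR: 0
KEW: 2  (via TOR)
QRY: 3  (via KEW)
BRV: 4  (via KEW)
PIN: 4  (via TOR)
CEN: 4  (via QRY)
ALP: 5  (via PIN)
SUM: 5  (via KEW)
Shortest route: TOR–KEW–SUM = 5 min.

5 min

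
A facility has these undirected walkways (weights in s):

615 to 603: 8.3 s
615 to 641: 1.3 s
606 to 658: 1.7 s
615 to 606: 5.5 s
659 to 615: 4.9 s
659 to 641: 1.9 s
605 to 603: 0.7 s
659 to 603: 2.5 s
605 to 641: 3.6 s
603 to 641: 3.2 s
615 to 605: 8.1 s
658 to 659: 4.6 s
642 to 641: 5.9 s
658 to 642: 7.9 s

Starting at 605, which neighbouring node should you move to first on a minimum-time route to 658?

Compare a few routes:
605 - 641 - 659 - 658: 3.6+1.9+4.6 = 10.1
605 - 603 - 659 - 658: 0.7+2.5+4.6 = 7.8
Cheapest is 605 - 603 - 659 - 658 at 7.8 s.
So from 605 the first move is to 603.

603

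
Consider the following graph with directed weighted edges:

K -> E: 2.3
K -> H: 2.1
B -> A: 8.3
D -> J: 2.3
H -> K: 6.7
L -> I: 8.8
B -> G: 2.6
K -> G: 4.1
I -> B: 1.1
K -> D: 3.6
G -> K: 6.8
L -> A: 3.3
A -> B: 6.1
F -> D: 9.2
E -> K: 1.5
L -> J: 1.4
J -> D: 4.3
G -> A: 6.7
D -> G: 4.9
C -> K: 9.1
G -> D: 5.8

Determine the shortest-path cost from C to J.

15

Enumerating some paths:
C - K - D - J: 9.1+3.6+2.3 = 15
C - K - G - D - J: 9.1+4.1+5.8+2.3 = 21.3
The minimum is 15 via C - K - D - J.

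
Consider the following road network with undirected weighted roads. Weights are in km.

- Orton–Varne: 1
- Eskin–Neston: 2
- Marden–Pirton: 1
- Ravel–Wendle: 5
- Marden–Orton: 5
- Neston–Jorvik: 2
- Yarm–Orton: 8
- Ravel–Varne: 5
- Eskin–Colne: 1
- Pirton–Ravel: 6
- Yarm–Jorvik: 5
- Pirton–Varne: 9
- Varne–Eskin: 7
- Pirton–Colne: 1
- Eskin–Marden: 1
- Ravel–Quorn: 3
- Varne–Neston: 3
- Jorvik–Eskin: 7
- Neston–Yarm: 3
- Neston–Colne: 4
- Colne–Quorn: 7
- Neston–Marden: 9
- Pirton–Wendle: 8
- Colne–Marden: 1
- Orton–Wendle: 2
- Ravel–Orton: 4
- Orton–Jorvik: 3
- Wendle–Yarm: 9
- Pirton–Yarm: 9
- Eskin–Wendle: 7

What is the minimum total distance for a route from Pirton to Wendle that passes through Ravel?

11 km

Shortest Pirton→Ravel: Pirton → Ravel = 6
Shortest Ravel→Wendle: Ravel → Wendle = 5
Total via Ravel: 6 + 5 = 11 km.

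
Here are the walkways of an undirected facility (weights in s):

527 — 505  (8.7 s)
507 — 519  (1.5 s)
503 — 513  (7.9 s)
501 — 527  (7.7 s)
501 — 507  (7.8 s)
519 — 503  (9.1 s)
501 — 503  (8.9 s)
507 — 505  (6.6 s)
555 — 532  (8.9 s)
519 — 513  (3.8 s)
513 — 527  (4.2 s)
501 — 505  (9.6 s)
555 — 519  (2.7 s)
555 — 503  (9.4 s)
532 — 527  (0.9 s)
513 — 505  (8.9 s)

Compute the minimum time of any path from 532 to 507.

10.4 s

Compare a few routes:
532 - 527 - 505 - 507: 0.9+8.7+6.6 = 16.2
532 - 527 - 513 - 519 - 507: 0.9+4.2+3.8+1.5 = 10.4
532 - 555 - 519 - 507: 8.9+2.7+1.5 = 13.1
532 - 527 - 501 - 507: 0.9+7.7+7.8 = 16.4
Cheapest is 532 - 527 - 513 - 519 - 507 at 10.4 s.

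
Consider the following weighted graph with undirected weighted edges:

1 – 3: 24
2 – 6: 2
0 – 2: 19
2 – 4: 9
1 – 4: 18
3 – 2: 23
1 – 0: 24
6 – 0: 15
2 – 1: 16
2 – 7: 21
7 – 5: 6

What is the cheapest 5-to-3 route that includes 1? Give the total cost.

67

Shortest 5→1: 5 → 7 → 2 → 1 = 43
Best 1 to 3: 1 → 3 costing 24
Total via 1: 43 + 24 = 67.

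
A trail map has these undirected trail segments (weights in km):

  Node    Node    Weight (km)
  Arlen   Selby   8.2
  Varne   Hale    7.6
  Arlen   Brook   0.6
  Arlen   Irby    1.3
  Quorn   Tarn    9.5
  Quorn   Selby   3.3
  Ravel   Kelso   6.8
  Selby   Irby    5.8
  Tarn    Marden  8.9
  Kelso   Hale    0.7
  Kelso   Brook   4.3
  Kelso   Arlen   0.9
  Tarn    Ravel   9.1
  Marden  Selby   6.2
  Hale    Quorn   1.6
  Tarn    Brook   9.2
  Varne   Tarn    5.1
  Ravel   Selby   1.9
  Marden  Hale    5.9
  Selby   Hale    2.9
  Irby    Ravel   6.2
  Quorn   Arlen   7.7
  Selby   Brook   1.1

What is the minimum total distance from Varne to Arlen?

9.2 km

Enumerating some paths:
Varne → Hale → Selby → Brook → Arlen: 7.6+2.9+1.1+0.6 = 12.2
Varne → Hale → Kelso → Arlen: 7.6+0.7+0.9 = 9.2
The minimum is 9.2 km via Varne → Hale → Kelso → Arlen.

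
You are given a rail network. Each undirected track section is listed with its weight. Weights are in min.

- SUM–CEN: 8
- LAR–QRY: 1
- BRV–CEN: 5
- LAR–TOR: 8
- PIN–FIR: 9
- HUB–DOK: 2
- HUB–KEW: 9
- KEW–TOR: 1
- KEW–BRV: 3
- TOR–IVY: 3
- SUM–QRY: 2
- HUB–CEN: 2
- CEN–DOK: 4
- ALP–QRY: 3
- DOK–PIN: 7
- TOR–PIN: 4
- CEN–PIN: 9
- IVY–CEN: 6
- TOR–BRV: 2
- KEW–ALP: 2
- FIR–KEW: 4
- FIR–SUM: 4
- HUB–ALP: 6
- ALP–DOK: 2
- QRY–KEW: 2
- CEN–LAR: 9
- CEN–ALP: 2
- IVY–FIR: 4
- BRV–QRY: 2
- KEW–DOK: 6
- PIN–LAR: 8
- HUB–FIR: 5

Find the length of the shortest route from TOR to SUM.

5 min

Enumerating some paths:
TOR - KEW - QRY - SUM: 1+2+2 = 5
TOR - BRV - QRY - SUM: 2+2+2 = 6
Cheapest is TOR - KEW - QRY - SUM at 5 min.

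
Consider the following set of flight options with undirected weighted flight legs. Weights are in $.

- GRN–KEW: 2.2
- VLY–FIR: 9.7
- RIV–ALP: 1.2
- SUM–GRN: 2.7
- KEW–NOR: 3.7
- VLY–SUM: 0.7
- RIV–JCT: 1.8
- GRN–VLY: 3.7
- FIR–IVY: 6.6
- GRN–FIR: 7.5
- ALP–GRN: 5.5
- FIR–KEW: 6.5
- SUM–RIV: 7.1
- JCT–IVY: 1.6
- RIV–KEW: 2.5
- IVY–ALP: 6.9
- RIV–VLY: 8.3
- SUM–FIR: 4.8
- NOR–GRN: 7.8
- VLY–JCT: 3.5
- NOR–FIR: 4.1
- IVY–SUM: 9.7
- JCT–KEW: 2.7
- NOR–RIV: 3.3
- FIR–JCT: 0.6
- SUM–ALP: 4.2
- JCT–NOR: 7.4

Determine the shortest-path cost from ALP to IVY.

Shortest distances from ALP:
ALP: 0
RIV: 1.2  (via ALP)
JCT: 3  (via RIV)
FIR: 3.6  (via JCT)
KEW: 3.7  (via RIV)
SUM: 4.2  (via ALP)
NOR: 4.5  (via RIV)
IVY: 4.6  (via JCT)
Shortest route: ALP → RIV → JCT → IVY = $4.6.

$4.6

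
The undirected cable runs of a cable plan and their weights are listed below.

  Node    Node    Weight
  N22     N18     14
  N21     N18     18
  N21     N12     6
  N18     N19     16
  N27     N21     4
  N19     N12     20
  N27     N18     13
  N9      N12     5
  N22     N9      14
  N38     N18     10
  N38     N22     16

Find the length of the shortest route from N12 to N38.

Running Dijkstra from N12:
N12: 0
N9: 5  (via N12)
N21: 6  (via N12)
N27: 10  (via N21)
N22: 19  (via N9)
N19: 20  (via N12)
N18: 23  (via N27)
N38: 33  (via N18)
Shortest route: N12 → N21 → N27 → N18 → N38 = 33.

33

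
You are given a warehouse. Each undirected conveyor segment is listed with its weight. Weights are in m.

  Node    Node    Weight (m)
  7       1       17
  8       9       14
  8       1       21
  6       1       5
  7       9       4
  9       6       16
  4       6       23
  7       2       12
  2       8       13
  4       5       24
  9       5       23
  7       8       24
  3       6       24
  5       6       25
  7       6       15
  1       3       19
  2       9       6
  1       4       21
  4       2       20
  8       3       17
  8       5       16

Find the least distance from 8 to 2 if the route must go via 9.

Shortest 8→9: 8–9 = 14
Shortest 9→2: 9–2 = 6
Total via 9: 14 + 6 = 20 m.

20 m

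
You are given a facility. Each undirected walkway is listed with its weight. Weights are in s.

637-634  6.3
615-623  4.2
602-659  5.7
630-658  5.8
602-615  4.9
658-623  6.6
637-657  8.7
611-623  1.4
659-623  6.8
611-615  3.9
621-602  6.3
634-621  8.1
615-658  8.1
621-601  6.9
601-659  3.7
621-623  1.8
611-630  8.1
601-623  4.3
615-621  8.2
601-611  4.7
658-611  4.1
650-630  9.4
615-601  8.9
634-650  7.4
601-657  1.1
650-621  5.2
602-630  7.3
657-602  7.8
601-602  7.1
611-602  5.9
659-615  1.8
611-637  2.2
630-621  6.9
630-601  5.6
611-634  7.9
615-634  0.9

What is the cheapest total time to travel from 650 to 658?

12.5 s

Candidate routes:
650–621–623–611–658: 5.2+1.8+1.4+4.1 = 12.5
650–630–658: 9.4+5.8 = 15.2
650–621–623–658: 5.2+1.8+6.6 = 13.6
Cheapest is 650–621–623–611–658 at 12.5 s.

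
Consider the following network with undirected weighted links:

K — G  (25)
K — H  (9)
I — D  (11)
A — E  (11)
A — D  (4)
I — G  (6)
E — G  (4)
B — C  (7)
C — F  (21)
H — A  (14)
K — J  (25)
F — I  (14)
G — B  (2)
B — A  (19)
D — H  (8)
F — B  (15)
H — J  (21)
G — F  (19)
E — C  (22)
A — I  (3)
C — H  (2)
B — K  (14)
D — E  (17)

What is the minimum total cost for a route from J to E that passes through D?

44

Shortest J→D: J → H → D = 29
Best D to E: D → A → E costing 15
Total via D: 29 + 15 = 44.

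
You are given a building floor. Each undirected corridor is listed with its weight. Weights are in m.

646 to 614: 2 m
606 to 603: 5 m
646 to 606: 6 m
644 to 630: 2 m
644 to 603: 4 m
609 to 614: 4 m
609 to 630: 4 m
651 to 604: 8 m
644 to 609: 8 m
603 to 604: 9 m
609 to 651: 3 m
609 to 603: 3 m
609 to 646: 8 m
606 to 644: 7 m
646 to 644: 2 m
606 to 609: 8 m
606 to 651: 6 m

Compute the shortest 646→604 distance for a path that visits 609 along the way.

Best 646 to 609: 646 → 614 → 609 costing 6
Best 609 to 604: 609 → 651 → 604 costing 11
Total via 609: 6 + 11 = 17 m.

17 m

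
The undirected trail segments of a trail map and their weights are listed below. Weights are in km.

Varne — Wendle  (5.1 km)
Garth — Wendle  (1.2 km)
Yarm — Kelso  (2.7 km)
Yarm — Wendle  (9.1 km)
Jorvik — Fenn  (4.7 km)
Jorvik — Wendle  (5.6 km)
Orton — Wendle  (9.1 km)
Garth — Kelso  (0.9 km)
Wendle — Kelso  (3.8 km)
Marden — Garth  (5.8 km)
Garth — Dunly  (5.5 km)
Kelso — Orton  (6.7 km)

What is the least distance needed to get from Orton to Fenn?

Settle nodes by increasing distance from Orton:
Orton: 0
Kelso: 6.7  (via Orton)
Garth: 7.6  (via Kelso)
Wendle: 8.8  (via Garth)
Yarm: 9.4  (via Kelso)
Dunly: 13.1  (via Garth)
Marden: 13.4  (via Garth)
Varne: 13.9  (via Wendle)
Jorvik: 14.4  (via Wendle)
Fenn: 19.1  (via Jorvik)
Shortest route: Orton → Kelso → Garth → Wendle → Jorvik → Fenn = 19.1 km.

19.1 km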